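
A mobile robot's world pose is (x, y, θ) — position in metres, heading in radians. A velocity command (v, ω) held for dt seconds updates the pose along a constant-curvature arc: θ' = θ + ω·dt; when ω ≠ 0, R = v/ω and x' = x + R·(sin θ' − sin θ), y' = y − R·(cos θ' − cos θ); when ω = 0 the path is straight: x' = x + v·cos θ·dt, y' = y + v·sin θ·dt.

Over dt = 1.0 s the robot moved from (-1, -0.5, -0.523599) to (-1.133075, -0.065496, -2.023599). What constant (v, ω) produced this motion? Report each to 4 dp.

v = -0.5000, ω = -1.5000

Δθ = -2.023599 − -0.523599 = -1.500000
ω = Δθ/dt = -1.500000/1.0 = -1.5000
R = −Δy/(cos θ' − cos θ) = 0.3333
v = R·ω = 0.3333·-1.5000 = -0.5000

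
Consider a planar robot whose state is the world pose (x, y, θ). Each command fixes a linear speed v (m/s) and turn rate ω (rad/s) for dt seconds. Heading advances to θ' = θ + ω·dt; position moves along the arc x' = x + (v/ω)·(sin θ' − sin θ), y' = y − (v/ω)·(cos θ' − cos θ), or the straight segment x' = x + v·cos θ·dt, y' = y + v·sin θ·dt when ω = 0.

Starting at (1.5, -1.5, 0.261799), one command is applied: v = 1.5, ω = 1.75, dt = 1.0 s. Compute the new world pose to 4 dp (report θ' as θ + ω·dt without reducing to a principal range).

θ' = 0.2618 + 1.75·1.0 = 2.0118
R = v/ω = 1.5/1.75 = 0.8571
x' = 1.5 + 0.8571·(sin 2.0118 − sin 0.2618) = 2.0533
y' = -1.5 − 0.8571·(cos 2.0118 − cos 0.2618) = -0.3062

(2.0533, -0.3062, 2.0118)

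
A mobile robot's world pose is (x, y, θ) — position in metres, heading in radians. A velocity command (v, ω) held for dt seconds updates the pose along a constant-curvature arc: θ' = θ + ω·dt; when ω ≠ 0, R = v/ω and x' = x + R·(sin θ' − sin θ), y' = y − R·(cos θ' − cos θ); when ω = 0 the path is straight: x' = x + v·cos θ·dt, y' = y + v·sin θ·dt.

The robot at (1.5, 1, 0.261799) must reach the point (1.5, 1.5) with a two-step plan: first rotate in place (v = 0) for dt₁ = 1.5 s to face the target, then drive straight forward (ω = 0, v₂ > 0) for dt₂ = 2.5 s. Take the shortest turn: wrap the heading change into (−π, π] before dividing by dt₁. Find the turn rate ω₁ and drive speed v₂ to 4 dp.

heading to target = atan2(1.5−1, 1.5−1.5) = 1.5708
Δθ = wrap(1.5708 − 0.2618) = 1.3090; ω₁ = Δθ/dt₁ = 0.8727
distance = √((1.5−1.5)² + (1.5−1)²) = 0.5000; v₂ = distance/dt₂ = 0.2000

ω₁ = 0.8727, v₂ = 0.2000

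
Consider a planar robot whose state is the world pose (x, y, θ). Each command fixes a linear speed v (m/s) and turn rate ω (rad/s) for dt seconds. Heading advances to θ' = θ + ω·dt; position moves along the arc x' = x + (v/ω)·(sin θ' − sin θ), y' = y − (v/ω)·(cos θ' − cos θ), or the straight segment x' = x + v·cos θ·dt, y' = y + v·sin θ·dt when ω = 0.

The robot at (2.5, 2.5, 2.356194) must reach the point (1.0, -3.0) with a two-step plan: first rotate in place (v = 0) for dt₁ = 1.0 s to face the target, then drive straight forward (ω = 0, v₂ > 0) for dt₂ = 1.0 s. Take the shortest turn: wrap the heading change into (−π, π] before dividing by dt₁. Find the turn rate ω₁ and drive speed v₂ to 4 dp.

heading to target = atan2(-3−2.5, 1−2.5) = -1.8370
Δθ = wrap(-1.8370 − 2.3562) = 2.0899; ω₁ = Δθ/dt₁ = 2.0899
distance = √((1−2.5)² + (-3−2.5)²) = 5.7009; v₂ = distance/dt₂ = 5.7009

ω₁ = 2.0899, v₂ = 5.7009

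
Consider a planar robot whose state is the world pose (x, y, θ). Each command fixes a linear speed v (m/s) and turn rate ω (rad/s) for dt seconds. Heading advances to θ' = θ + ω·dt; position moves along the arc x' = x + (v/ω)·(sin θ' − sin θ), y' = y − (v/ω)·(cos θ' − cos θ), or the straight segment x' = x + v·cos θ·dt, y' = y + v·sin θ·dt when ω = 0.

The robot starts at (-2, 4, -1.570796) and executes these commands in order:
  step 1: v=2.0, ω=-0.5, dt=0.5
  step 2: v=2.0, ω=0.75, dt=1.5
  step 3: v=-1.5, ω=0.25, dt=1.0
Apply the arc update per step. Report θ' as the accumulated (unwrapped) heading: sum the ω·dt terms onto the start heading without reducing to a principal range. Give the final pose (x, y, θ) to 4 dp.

(-2.5088, 1.1122, -0.4458)

step 1: θ'=-1.8208 (R=-4.0000) → pose (-2.1243, 3.0104, -1.8208)
step 2: θ'=-0.6958 (R=2.6667) → pose (-1.2499, 0.3039, -0.6958)
step 3: θ'=-0.4458 (R=-6.0000) → pose (-2.5088, 1.1122, -0.4458)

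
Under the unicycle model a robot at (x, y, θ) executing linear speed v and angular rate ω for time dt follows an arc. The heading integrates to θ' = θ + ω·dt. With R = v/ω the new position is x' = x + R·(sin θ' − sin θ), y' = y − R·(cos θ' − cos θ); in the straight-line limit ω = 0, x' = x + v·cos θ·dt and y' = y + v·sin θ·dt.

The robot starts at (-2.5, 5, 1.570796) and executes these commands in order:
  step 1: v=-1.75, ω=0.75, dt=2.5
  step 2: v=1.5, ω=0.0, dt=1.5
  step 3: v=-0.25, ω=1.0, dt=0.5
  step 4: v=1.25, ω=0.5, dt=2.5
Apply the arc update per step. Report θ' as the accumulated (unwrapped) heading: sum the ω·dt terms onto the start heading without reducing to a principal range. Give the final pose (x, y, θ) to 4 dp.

(-1.9221, -0.7313, 5.1958)

step 1: θ'=3.4458 (R=-2.3333) → pose (0.5322, 2.7738, 3.4458)
step 2: θ'=3.4458 (straight) → pose (-1.6144, 2.0998, 3.4458)
step 3: θ'=3.9458 (R=-0.2500) → pose (-1.5093, 2.1649, 3.9458)
step 4: θ'=5.1958 (R=2.5000) → pose (-1.9221, -0.7313, 5.1958)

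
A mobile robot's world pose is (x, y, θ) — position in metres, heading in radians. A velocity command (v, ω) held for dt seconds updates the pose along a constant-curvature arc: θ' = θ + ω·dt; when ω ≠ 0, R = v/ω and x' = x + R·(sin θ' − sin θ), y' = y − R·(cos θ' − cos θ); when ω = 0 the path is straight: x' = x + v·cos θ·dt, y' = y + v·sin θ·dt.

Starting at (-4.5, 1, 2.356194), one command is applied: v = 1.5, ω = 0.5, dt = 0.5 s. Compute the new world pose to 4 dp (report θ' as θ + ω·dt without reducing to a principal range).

θ' = 2.3562 + 0.5·0.5 = 2.6062
R = v/ω = 1.5/0.5 = 3.0000
x' = -4.5 + 3.0000·(sin 2.6062 − sin 2.3562) = -5.0908
y' = 1 − 3.0000·(cos 2.6062 − cos 2.3562) = 1.4589

(-5.0908, 1.4589, 2.6062)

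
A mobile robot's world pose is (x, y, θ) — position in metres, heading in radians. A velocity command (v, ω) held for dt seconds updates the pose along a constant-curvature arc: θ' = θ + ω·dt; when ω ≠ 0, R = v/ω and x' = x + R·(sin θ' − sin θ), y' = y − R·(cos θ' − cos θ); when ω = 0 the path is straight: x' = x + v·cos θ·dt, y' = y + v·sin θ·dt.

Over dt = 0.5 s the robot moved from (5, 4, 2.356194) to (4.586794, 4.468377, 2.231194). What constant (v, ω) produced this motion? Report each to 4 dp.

Δθ = 2.231194 − 2.356194 = -0.125000
ω = Δθ/dt = -0.125000/0.5 = -0.2500
R = −Δy/(cos θ' − cos θ) = -5.0000
v = R·ω = -5.0000·-0.2500 = 1.2500

v = 1.2500, ω = -0.2500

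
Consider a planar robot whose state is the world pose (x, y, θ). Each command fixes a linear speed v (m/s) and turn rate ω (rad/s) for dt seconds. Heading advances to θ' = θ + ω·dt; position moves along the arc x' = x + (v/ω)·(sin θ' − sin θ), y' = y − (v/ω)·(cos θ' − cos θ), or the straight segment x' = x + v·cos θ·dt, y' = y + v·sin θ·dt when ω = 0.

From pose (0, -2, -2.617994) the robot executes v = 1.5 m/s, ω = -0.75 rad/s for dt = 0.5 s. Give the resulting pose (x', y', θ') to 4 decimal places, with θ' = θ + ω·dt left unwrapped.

θ' = -2.6180 + -0.75·0.5 = -2.9930
R = v/ω = 1.5/-0.75 = -2.0000
x' = 0 + -2.0000·(sin -2.9930 − sin -2.6180) = -0.7039
y' = -2 − -2.0000·(cos -2.9930 − cos -2.6180) = -2.2459

(-0.7039, -2.2459, -2.9930)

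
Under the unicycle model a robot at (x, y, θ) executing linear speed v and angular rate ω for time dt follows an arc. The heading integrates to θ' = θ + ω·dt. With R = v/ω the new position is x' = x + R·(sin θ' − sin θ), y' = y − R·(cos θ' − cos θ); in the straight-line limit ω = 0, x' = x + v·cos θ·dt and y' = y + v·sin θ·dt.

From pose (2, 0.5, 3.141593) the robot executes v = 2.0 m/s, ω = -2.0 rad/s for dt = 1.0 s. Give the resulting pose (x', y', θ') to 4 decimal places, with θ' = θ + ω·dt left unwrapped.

(1.0907, 1.9161, 1.1416)

θ' = 3.1416 + -2.0·1.0 = 1.1416
R = v/ω = 2.0/-2.0 = -1.0000
x' = 2 + -1.0000·(sin 1.1416 − sin 3.1416) = 1.0907
y' = 0.5 − -1.0000·(cos 1.1416 − cos 3.1416) = 1.9161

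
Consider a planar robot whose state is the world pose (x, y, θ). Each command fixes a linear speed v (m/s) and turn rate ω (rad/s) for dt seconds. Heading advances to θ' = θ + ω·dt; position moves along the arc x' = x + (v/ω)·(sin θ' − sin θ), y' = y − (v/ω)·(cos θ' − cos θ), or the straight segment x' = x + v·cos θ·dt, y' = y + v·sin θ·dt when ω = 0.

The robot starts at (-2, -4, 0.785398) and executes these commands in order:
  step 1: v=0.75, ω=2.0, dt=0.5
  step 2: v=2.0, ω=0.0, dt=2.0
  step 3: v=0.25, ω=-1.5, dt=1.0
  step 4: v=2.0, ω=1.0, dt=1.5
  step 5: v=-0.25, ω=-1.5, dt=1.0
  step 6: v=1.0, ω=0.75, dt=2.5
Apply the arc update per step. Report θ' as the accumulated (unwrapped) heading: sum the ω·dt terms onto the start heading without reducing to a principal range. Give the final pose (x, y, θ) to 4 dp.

(-0.6267, 4.6191, 2.1604)

step 1: θ'=1.7854 (R=0.3750) → pose (-1.8988, -3.6550, 1.7854)
step 2: θ'=1.7854 (straight) → pose (-2.7506, 0.2533, 1.7854)
step 3: θ'=0.2854 (R=-0.1667) → pose (-2.6347, 0.4487, 0.2854)
step 4: θ'=1.7854 (R=2.0000) → pose (-1.2436, 2.7937, 1.7854)
step 5: θ'=0.2854 (R=0.1667) → pose (-1.3596, 2.5983, 0.2854)
step 6: θ'=2.1604 (R=1.3333) → pose (-0.6267, 4.6191, 2.1604)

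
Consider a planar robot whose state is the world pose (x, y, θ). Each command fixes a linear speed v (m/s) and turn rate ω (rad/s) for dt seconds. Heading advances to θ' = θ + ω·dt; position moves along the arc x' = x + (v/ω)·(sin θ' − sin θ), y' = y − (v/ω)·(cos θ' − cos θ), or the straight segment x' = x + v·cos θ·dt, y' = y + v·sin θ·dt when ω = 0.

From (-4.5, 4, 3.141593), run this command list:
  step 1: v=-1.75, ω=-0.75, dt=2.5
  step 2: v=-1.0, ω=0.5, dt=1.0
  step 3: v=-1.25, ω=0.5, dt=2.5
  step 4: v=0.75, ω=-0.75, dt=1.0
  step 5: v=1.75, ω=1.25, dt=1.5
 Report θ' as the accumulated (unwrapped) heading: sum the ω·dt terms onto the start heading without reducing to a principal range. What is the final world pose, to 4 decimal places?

step 1: θ'=1.2666 (R=2.3333) → pose (-2.2738, 0.9678, 1.2666)
step 2: θ'=1.7666 (R=-2.0000) → pose (-2.3274, -0.0204, 1.7666)
step 3: θ'=3.0166 (R=-2.5000) → pose (-0.1869, -2.0145, 3.0166)
step 4: θ'=2.2666 (R=-1.0000) → pose (-0.8297, -1.6633, 2.2666)
step 5: θ'=4.1416 (R=1.4000) → pose (-3.0824, -1.8043, 4.1416)

(-3.0824, -1.8043, 4.1416)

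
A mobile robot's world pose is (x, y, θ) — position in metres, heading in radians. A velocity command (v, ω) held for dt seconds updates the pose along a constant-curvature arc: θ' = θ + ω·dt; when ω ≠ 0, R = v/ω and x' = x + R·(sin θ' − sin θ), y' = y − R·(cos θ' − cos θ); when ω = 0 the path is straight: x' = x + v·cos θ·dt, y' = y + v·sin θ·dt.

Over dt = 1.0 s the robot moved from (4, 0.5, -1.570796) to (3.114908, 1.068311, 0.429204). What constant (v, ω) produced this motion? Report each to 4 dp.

Δθ = 0.429204 − -1.570796 = 2.000000
ω = Δθ/dt = 2.000000/1.0 = 2.0000
R = Δx/(sin θ' − sin θ) = -0.6250
v = R·ω = -0.6250·2.0000 = -1.2500

v = -1.2500, ω = 2.0000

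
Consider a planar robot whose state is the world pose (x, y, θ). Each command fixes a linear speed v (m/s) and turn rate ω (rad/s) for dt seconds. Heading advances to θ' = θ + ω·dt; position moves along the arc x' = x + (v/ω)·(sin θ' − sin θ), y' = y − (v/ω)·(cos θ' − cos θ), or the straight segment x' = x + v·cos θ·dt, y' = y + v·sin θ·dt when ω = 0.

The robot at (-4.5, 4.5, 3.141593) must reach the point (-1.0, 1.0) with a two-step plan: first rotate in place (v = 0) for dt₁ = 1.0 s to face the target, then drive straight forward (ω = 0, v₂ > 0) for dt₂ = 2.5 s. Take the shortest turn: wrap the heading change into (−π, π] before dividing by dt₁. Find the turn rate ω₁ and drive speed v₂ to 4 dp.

heading to target = atan2(1−4.5, -1−-4.5) = -0.7854
Δθ = wrap(-0.7854 − 3.1416) = 2.3562; ω₁ = Δθ/dt₁ = 2.3562
distance = √((-1−-4.5)² + (1−4.5)²) = 4.9497; v₂ = distance/dt₂ = 1.9799

ω₁ = 2.3562, v₂ = 1.9799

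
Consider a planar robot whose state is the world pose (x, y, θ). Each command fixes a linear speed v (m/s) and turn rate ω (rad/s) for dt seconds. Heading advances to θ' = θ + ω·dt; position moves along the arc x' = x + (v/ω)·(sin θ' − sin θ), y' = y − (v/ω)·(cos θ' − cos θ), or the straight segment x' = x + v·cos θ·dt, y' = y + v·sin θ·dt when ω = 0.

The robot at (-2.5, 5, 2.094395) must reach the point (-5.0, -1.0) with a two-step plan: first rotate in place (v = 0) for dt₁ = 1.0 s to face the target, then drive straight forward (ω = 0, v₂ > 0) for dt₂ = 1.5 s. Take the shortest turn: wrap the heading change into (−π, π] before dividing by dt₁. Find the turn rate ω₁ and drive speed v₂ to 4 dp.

heading to target = atan2(-1−5, -5−-2.5) = -1.9656
Δθ = wrap(-1.9656 − 2.0944) = 2.2232; ω₁ = Δθ/dt₁ = 2.2232
distance = √((-5−-2.5)² + (-1−5)²) = 6.5000; v₂ = distance/dt₂ = 4.3333

ω₁ = 2.2232, v₂ = 4.3333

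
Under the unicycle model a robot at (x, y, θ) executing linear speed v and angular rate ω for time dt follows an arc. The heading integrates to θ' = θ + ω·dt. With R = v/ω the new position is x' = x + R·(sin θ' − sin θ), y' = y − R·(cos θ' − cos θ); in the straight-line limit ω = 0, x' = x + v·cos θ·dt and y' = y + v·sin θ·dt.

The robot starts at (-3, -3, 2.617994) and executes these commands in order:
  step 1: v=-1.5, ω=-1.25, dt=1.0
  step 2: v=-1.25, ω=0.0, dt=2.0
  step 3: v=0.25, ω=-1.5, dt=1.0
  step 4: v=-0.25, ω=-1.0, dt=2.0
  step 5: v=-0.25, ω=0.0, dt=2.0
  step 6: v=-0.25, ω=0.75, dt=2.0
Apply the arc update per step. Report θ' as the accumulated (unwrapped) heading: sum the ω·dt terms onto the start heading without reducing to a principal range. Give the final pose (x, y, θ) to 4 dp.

(-2.7409, -5.3475, -0.6320)

step 1: θ'=1.3680 (R=1.2000) → pose (-2.4246, -4.2809, 1.3680)
step 2: θ'=1.3680 (straight) → pose (-2.9281, -6.7297, 1.3680)
step 3: θ'=-0.1320 (R=-0.1667) → pose (-2.7429, -6.5980, -0.1320)
step 4: θ'=-2.1320 (R=0.2500) → pose (-2.9217, -6.2172, -2.1320)
step 5: θ'=-2.1320 (straight) → pose (-2.6556, -5.7939, -2.1320)
step 6: θ'=-0.6320 (R=-0.3333) → pose (-2.7409, -5.3475, -0.6320)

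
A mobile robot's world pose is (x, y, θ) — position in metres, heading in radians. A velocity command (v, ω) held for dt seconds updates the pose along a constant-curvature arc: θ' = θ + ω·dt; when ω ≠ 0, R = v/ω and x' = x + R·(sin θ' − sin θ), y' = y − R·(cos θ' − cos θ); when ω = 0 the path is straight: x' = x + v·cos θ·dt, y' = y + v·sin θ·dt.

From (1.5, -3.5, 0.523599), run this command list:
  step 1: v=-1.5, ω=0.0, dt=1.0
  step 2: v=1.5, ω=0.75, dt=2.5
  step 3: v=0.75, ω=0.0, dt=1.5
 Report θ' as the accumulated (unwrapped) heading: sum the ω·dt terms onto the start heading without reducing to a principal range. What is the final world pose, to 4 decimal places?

(-0.2745, -0.2840, 2.3986)

step 1: θ'=0.5236 (straight) → pose (0.2010, -4.2500, 0.5236)
step 2: θ'=2.3986 (R=2.0000) → pose (0.5540, -1.0451, 2.3986)
step 3: θ'=2.3986 (straight) → pose (-0.2745, -0.2840, 2.3986)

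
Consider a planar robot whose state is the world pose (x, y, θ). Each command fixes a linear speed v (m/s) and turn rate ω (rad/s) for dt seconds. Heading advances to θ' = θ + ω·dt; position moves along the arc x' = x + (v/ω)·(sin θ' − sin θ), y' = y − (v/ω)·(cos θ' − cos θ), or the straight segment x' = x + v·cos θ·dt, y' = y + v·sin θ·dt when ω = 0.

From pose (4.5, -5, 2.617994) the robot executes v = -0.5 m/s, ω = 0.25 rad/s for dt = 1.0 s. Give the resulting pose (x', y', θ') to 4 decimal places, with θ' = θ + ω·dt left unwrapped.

θ' = 2.6180 + 0.25·1.0 = 2.8680
R = v/ω = -0.5/0.25 = -2.0000
x' = 4.5 + -2.0000·(sin 2.8680 − sin 2.6180) = 4.9596
y' = -5 − -2.0000·(cos 2.8680 − cos 2.6180) = -5.1936

(4.9596, -5.1936, 2.8680)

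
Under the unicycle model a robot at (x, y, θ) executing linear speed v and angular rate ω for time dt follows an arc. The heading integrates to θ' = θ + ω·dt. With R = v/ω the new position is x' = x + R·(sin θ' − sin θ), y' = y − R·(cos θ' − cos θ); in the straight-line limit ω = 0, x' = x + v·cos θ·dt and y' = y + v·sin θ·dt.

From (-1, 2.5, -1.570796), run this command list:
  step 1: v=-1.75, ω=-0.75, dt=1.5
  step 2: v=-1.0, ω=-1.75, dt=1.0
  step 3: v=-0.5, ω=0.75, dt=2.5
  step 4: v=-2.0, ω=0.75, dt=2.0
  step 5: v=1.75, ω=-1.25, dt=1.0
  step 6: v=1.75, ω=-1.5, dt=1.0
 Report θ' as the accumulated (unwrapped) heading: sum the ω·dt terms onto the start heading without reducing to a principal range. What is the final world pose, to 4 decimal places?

step 1: θ'=-2.6958 (R=2.3333) → pose (0.3273, 4.6053, -2.6958)
step 2: θ'=-4.4458 (R=0.5714) → pose (1.1249, 4.2403, -4.4458)
step 3: θ'=-2.5708 (R=-0.6667) → pose (2.1282, 3.8549, -2.5708)
step 4: θ'=-1.0708 (R=-2.6667) → pose (3.0276, 7.3773, -1.0708)
step 5: θ'=-2.3208 (R=-1.4000) → pose (2.8234, 5.7518, -2.3208)
step 6: θ'=-3.8208 (R=-1.1667) → pose (1.2369, 5.6393, -3.8208)

(1.2369, 5.6393, -3.8208)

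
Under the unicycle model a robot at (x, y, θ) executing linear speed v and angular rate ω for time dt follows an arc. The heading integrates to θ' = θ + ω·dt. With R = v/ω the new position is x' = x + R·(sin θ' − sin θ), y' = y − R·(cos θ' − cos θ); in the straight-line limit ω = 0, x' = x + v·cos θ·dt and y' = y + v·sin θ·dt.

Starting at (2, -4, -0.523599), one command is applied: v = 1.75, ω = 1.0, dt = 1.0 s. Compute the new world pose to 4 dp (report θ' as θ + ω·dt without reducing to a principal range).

θ' = -0.5236 + 1.0·1.0 = 0.4764
R = v/ω = 1.75/1.0 = 1.7500
x' = 2 + 1.7500·(sin 0.4764 − sin -0.5236) = 3.6775
y' = -4 − 1.7500·(cos 0.4764 − cos -0.5236) = -4.0396

(3.6775, -4.0396, 0.4764)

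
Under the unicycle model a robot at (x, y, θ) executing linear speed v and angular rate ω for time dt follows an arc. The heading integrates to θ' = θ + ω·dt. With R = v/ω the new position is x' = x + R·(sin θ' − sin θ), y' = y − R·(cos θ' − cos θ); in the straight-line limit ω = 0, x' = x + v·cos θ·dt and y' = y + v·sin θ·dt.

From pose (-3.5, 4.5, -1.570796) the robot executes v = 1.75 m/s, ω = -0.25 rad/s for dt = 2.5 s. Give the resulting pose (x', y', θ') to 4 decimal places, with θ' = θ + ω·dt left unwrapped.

(-4.8233, 0.4043, -2.1958)

θ' = -1.5708 + -0.25·2.5 = -2.1958
R = v/ω = 1.75/-0.25 = -7.0000
x' = -3.5 + -7.0000·(sin -2.1958 − sin -1.5708) = -4.8233
y' = 4.5 − -7.0000·(cos -2.1958 − cos -1.5708) = 0.4043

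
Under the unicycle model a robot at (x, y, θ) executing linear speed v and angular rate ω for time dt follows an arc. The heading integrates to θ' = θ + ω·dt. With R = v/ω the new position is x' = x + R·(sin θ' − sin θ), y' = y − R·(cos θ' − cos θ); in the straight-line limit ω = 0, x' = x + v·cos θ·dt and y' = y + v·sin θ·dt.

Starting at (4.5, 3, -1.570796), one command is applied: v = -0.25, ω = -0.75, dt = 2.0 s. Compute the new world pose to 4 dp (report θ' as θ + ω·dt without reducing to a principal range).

θ' = -1.5708 + -0.75·2.0 = -3.0708
R = v/ω = -0.25/-0.75 = 0.3333
x' = 4.5 + 0.3333·(sin -3.0708 − sin -1.5708) = 4.8098
y' = 3 − 0.3333·(cos -3.0708 − cos -1.5708) = 3.3325

(4.8098, 3.3325, -3.0708)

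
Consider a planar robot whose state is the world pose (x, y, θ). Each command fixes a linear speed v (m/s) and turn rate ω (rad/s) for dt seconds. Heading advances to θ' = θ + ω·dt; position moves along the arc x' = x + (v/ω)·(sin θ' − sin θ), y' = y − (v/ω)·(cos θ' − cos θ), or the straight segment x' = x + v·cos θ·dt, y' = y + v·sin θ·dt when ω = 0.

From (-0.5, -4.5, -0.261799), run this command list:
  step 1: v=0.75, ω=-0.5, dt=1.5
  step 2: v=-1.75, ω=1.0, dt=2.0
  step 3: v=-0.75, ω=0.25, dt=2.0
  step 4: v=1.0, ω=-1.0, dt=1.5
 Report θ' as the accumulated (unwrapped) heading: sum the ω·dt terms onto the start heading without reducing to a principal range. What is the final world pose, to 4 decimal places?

(-2.0378, -5.6043, -0.0118)

step 1: θ'=-1.0118 (R=-1.5000) → pose (0.3835, -5.1534, -1.0118)
step 2: θ'=0.9882 (R=-1.7500) → pose (-2.5615, -5.1186, 0.9882)
step 3: θ'=1.4882 (R=-3.0000) → pose (-3.0462, -6.5217, 1.4882)
step 4: θ'=-0.0118 (R=-1.0000) → pose (-2.0378, -5.6043, -0.0118)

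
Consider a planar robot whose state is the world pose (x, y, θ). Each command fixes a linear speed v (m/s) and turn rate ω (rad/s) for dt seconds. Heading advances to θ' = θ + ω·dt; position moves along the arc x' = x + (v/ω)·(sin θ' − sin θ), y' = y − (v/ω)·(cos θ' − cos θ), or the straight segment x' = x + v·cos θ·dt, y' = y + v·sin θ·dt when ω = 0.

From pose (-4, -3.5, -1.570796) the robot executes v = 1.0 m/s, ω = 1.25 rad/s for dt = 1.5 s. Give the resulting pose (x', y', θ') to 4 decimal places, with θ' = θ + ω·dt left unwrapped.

θ' = -1.5708 + 1.25·1.5 = 0.3042
R = v/ω = 1.0/1.25 = 0.8000
x' = -4 + 0.8000·(sin 0.3042 − sin -1.5708) = -2.9604
y' = -3.5 − 0.8000·(cos 0.3042 − cos -1.5708) = -4.2633

(-2.9604, -4.2633, 0.3042)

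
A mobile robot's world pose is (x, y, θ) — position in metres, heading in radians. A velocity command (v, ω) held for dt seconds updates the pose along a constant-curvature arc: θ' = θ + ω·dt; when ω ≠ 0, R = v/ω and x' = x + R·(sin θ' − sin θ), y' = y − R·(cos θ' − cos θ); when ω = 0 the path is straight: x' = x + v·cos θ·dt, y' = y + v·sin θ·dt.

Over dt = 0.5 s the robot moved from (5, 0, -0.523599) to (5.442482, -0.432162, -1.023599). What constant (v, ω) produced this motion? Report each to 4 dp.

v = 1.2500, ω = -1.0000

Δθ = -1.023599 − -0.523599 = -0.500000
ω = Δθ/dt = -0.500000/0.5 = -1.0000
R = Δx/(sin θ' − sin θ) = -1.2500
v = R·ω = -1.2500·-1.0000 = 1.2500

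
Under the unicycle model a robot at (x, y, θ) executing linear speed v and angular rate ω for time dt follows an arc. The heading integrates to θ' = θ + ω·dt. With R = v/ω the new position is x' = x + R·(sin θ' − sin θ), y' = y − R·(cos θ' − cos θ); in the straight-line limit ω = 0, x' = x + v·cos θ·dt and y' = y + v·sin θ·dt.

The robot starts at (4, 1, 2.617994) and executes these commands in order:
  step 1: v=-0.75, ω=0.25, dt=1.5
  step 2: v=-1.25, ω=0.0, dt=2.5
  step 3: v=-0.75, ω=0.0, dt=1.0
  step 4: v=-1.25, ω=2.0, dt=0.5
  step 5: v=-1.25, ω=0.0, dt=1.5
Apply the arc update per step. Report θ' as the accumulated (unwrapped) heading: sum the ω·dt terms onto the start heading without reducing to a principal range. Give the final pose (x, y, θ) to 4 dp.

(10.6863, 1.6741, 3.9930)

step 1: θ'=2.9930 (R=-3.0000) → pose (5.0558, 0.6311, 2.9930)
step 2: θ'=2.9930 (straight) → pose (8.1464, 0.1685, 2.9930)
step 3: θ'=2.9930 (straight) → pose (8.8881, 0.0574, 2.9930)
step 4: θ'=3.9930 (R=-0.6250) → pose (9.4508, 0.2637, 3.9930)
step 5: θ'=3.9930 (straight) → pose (10.6863, 1.6741, 3.9930)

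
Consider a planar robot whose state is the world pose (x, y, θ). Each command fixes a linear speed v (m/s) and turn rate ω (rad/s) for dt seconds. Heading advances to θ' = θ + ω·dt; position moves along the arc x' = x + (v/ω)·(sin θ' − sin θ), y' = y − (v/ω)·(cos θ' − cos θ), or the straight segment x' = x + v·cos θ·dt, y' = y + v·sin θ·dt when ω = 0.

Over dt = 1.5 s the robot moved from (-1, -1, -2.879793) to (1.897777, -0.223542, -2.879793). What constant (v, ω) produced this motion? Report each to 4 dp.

Δθ = -2.879793 − -2.879793 = 0.000000
ω = Δθ/dt = 0.000000/1.5 = 0.0000
ω = 0 → v = (Δx·cos θ + Δy·sin θ)/dt = -2.0000

v = -2.0000, ω = 0.0000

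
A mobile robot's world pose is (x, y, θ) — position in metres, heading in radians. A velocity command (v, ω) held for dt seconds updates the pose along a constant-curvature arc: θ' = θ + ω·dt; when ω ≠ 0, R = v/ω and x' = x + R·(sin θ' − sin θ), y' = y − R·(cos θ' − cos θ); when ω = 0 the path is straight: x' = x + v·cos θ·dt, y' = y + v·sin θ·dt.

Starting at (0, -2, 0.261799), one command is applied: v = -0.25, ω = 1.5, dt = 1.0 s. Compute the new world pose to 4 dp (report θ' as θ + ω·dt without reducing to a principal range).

(-0.1205, -2.1926, 1.7618)

θ' = 0.2618 + 1.5·1.0 = 1.7618
R = v/ω = -0.25/1.5 = -0.1667
x' = 0 + -0.1667·(sin 1.7618 − sin 0.2618) = -0.1205
y' = -2 − -0.1667·(cos 1.7618 − cos 0.2618) = -2.1926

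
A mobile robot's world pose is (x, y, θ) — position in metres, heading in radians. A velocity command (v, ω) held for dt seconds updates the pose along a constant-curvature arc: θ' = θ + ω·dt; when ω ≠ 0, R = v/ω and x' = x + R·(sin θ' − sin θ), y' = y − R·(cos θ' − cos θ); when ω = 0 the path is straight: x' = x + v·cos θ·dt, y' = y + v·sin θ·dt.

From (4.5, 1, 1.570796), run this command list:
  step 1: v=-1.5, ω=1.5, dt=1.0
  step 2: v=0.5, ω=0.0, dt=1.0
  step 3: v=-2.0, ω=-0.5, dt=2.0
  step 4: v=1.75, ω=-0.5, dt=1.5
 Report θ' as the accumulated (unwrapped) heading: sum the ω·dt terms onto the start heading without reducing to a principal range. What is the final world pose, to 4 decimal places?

(7.8382, 0.5095, 1.3208)

step 1: θ'=3.0708 (R=-1.0000) → pose (5.4293, 0.0025, 3.0708)
step 2: θ'=3.0708 (straight) → pose (4.9305, 0.0379, 3.0708)
step 3: θ'=2.0708 (R=4.0000) → pose (8.1579, -2.0344, 2.0708)
step 4: θ'=1.3208 (R=-3.5000) → pose (7.8382, 0.5095, 1.3208)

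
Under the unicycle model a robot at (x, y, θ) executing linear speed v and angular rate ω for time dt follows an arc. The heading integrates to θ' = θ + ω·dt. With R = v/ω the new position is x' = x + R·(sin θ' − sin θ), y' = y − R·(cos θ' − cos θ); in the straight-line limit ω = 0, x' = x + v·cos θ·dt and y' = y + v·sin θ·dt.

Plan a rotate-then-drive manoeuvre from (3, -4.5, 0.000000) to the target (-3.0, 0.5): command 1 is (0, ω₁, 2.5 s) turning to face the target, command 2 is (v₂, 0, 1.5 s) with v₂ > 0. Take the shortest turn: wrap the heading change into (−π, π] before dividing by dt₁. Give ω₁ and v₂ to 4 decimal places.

ω₁ = 0.9787, v₂ = 5.2068

heading to target = atan2(0.5−-4.5, -3−3) = 2.4469
Δθ = wrap(2.4469 − 0.0000) = 2.4469; ω₁ = Δθ/dt₁ = 0.9787
distance = √((-3−3)² + (0.5−-4.5)²) = 7.8102; v₂ = distance/dt₂ = 5.2068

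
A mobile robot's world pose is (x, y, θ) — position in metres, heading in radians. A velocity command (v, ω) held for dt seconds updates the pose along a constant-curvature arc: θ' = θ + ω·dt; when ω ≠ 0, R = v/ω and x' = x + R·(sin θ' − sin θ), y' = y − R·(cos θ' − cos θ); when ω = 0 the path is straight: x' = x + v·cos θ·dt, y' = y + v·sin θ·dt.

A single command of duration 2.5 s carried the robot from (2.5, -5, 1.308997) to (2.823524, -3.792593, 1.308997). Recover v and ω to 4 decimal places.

v = 0.5000, ω = 0.0000

Δθ = 1.308997 − 1.308997 = 0.000000
ω = Δθ/dt = 0.000000/2.5 = 0.0000
ω = 0 → v = (Δx·cos θ + Δy·sin θ)/dt = 0.5000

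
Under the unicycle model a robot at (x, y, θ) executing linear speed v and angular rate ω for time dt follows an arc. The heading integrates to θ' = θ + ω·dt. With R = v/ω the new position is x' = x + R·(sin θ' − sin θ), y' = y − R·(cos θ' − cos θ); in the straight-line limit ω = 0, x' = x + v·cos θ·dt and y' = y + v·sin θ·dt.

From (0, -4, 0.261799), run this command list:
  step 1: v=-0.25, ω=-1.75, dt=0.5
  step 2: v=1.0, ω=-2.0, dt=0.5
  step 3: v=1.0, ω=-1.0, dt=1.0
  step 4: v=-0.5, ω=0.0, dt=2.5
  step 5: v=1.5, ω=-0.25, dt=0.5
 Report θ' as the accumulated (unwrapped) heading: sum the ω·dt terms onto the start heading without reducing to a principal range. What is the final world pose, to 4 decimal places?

step 1: θ'=-0.6132 (R=0.1429) → pose (-0.1192, -3.9788, -0.6132)
step 2: θ'=-1.6132 (R=-0.5000) → pose (0.0926, -4.4089, -1.6132)
step 3: θ'=-2.6132 (R=-1.0000) → pose (-0.4023, -5.2302, -2.6132)
step 4: θ'=-2.6132 (straight) → pose (0.6772, -4.6000, -2.6132)
step 5: θ'=-2.7382 (R=-6.0000) → pose (0.0076, -4.9367, -2.7382)

(0.0076, -4.9367, -2.7382)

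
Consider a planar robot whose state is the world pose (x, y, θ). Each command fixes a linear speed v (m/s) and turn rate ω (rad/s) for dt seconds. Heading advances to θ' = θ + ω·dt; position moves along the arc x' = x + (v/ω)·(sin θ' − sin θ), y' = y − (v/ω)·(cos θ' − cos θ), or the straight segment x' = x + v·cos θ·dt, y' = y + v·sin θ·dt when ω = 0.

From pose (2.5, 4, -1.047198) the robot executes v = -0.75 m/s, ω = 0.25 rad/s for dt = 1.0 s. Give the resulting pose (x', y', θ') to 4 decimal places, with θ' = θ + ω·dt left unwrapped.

θ' = -1.0472 + 0.25·1.0 = -0.7972
R = v/ω = -0.75/0.25 = -3.0000
x' = 2.5 + -3.0000·(sin -0.7972 − sin -1.0472) = 2.0481
y' = 4 − -3.0000·(cos -0.7972 − cos -1.0472) = 4.5961

(2.0481, 4.5961, -0.7972)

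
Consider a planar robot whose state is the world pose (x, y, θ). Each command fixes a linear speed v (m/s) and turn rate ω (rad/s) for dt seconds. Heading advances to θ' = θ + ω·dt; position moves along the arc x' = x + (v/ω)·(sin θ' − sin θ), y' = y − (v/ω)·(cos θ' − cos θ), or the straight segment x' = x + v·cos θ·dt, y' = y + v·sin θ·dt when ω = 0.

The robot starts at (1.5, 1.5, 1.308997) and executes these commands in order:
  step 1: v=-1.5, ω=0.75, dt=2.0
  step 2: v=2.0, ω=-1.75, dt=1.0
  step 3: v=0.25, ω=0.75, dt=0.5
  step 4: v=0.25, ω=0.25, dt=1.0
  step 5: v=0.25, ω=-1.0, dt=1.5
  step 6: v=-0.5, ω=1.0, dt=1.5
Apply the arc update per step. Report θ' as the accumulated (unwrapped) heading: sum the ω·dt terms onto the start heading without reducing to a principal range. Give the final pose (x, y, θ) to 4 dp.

step 1: θ'=2.8090 (R=-2.0000) → pose (2.7789, -0.9080, 2.8090)
step 2: θ'=1.0590 (R=-1.1429) → pose (2.1556, 0.7319, 1.0590)
step 3: θ'=1.4340 (R=0.3333) → pose (2.1952, 0.8497, 1.4340)
step 4: θ'=1.6840 (R=1.0000) → pose (2.1981, 1.0990, 1.6840)
step 5: θ'=0.1840 (R=-0.2500) → pose (2.4008, 1.3730, 0.1840)
step 6: θ'=1.6840 (R=-0.5000) → pose (1.9955, 0.8250, 1.6840)

(1.9955, 0.8250, 1.6840)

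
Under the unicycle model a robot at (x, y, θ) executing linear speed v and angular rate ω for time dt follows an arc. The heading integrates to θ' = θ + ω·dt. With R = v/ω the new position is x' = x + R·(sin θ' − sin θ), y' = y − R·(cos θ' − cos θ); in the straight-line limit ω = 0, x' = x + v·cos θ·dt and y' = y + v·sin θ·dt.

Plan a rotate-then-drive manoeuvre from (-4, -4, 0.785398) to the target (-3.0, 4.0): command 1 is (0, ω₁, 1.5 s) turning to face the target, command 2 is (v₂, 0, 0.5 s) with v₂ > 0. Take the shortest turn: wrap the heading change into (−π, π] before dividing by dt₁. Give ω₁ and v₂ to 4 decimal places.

ω₁ = 0.4407, v₂ = 16.1245

heading to target = atan2(4−-4, -3−-4) = 1.4464
Δθ = wrap(1.4464 − 0.7854) = 0.6610; ω₁ = Δθ/dt₁ = 0.4407
distance = √((-3−-4)² + (4−-4)²) = 8.0623; v₂ = distance/dt₂ = 16.1245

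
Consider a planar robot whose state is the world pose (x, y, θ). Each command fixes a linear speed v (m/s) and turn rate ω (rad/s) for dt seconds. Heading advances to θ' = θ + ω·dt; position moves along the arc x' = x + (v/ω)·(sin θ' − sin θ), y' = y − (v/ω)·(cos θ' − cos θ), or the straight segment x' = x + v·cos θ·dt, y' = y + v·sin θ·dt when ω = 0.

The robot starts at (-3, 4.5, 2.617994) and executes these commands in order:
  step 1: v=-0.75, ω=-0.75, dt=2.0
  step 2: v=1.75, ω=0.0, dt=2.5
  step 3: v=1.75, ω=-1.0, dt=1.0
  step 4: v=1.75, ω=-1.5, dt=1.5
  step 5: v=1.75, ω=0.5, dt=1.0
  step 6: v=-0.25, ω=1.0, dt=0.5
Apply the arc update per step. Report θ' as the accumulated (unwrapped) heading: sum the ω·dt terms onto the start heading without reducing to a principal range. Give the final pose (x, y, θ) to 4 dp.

(1.2524, 4.7962, -1.1320)

step 1: θ'=1.1180 (R=1.0000) → pose (-2.6008, 3.1965, 1.1180)
step 2: θ'=1.1180 (straight) → pose (-0.6868, 7.1306, 1.1180)
step 3: θ'=0.1180 (R=-1.7500) → pose (0.6809, 8.1028, 0.1180)
step 4: θ'=-2.1320 (R=-1.1667) → pose (1.8059, 6.3234, -2.1320)
step 5: θ'=-1.6320 (R=3.5000) → pose (1.2756, 4.6747, -1.6320)
step 6: θ'=-1.1320 (R=-0.2500) → pose (1.2524, 4.7962, -1.1320)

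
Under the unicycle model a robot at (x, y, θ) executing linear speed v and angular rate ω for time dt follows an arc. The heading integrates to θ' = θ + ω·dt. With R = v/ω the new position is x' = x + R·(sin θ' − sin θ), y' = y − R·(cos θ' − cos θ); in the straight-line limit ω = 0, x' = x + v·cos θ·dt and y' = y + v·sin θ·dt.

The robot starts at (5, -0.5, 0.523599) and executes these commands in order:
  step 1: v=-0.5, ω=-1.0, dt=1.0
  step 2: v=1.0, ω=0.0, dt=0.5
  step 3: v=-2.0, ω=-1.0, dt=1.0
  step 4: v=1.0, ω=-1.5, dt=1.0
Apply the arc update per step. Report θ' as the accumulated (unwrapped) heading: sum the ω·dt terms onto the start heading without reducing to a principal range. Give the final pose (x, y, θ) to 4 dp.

(3.3370, 0.1278, -2.9764)

step 1: θ'=-0.4764 (R=0.5000) → pose (4.5207, -0.5113, -0.4764)
step 2: θ'=-0.4764 (straight) → pose (4.9650, -0.7406, -0.4764)
step 3: θ'=-1.4764 (R=2.0000) → pose (3.8911, 0.8482, -1.4764)
step 4: θ'=-2.9764 (R=-0.6667) → pose (3.3370, 0.1278, -2.9764)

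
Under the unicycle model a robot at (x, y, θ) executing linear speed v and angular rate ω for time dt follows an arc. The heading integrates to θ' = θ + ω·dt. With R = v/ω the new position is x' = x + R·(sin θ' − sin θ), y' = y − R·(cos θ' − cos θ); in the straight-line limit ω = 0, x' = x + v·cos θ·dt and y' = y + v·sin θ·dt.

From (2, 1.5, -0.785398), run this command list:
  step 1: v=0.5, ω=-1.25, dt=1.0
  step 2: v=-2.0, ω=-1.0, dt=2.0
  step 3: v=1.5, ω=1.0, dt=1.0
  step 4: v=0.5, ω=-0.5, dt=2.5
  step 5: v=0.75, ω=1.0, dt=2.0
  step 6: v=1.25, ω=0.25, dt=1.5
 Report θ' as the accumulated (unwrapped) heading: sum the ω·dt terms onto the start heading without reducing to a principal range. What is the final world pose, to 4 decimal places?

step 1: θ'=-2.0354 (R=-0.4000) → pose (2.0748, 1.0379, -2.0354)
step 2: θ'=-4.0354 (R=2.0000) → pose (5.4217, 1.3947, -4.0354)
step 3: θ'=-3.0354 (R=1.5000) → pose (4.0935, 1.9466, -3.0354)
step 4: θ'=-4.2854 (R=-1.0000) → pose (3.0773, 2.5268, -4.2854)
step 5: θ'=-2.2854 (R=0.7500) → pose (1.8281, 2.7077, -2.2854)
step 6: θ'=-1.9104 (R=5.0000) → pose (0.8904, 1.0967, -1.9104)

(0.8904, 1.0967, -1.9104)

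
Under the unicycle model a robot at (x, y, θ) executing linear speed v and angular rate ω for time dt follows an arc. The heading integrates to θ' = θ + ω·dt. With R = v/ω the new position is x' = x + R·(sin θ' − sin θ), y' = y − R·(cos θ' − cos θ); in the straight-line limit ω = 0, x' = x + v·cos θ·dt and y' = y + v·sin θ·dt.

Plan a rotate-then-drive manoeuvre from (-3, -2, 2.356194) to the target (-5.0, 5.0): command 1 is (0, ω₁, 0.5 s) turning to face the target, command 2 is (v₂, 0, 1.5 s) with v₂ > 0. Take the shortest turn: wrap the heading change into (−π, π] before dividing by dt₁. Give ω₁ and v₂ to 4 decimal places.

heading to target = atan2(5−-2, -5−-3) = 1.8491
Δθ = wrap(1.8491 − 2.3562) = -0.5071; ω₁ = Δθ/dt₁ = -1.0142
distance = √((-5−-3)² + (5−-2)²) = 7.2801; v₂ = distance/dt₂ = 4.8534

ω₁ = -1.0142, v₂ = 4.8534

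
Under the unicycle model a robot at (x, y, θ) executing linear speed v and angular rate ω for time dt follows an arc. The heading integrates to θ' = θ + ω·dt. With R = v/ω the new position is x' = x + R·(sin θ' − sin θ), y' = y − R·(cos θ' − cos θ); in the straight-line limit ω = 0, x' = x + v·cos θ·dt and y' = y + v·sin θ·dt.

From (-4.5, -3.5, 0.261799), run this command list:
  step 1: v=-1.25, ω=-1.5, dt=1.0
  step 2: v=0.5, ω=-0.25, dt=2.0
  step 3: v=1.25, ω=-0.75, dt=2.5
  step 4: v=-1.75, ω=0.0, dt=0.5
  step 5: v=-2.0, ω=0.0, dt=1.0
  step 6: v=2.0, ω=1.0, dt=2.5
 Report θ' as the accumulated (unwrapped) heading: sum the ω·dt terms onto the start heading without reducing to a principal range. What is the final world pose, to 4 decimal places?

step 1: θ'=-1.2382 (R=0.8333) → pose (-5.5033, -2.9671, -1.2382)
step 2: θ'=-1.7382 (R=-2.0000) → pose (-5.4217, -3.9534, -1.7382)
step 3: θ'=-3.6132 (R=-1.6667) → pose (-7.8223, -5.1604, -3.6132)
step 4: θ'=-3.6132 (straight) → pose (-7.0428, -5.5579, -3.6132)
step 5: θ'=-3.6132 (straight) → pose (-5.2611, -6.4666, -3.6132)
step 6: θ'=-1.1132 (R=2.0000) → pose (-7.9640, -9.1318, -1.1132)

(-7.9640, -9.1318, -1.1132)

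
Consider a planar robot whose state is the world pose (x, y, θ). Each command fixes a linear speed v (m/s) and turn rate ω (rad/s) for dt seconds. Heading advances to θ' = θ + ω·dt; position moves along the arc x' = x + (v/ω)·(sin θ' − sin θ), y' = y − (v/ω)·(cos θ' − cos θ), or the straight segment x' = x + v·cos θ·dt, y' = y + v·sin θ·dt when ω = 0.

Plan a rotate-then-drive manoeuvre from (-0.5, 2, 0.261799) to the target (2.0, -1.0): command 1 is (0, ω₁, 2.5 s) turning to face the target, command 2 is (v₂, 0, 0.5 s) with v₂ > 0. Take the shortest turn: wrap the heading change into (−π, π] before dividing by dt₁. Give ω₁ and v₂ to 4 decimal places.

ω₁ = -0.4551, v₂ = 7.8102

heading to target = atan2(-1−2, 2−-0.5) = -0.8761
Δθ = wrap(-0.8761 − 0.2618) = -1.1379; ω₁ = Δθ/dt₁ = -0.4551
distance = √((2−-0.5)² + (-1−2)²) = 3.9051; v₂ = distance/dt₂ = 7.8102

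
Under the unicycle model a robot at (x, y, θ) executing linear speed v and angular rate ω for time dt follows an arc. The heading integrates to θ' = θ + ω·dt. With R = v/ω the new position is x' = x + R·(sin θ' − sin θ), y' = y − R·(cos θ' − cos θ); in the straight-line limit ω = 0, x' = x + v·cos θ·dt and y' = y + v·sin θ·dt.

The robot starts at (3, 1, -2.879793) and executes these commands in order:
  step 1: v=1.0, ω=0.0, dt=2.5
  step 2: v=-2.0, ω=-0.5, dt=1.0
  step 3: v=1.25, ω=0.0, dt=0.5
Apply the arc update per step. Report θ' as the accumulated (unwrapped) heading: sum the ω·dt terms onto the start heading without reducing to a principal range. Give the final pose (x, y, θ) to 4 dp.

step 1: θ'=-2.8798 (straight) → pose (0.5852, 0.3530, -2.8798)
step 2: θ'=-3.3798 (R=4.0000) → pose (2.5643, 0.3763, -3.3798)
step 3: θ'=-3.3798 (straight) → pose (1.9569, 0.5238, -3.3798)

(1.9569, 0.5238, -3.3798)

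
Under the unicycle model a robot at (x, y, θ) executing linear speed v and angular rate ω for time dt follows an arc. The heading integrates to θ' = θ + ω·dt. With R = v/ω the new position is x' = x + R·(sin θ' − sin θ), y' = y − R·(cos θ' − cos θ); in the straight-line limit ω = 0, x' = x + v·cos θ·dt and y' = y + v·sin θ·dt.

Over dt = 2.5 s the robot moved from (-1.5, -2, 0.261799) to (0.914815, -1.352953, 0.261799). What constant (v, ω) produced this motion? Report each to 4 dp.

v = 1.0000, ω = 0.0000

Δθ = 0.261799 − 0.261799 = 0.000000
ω = Δθ/dt = 0.000000/2.5 = 0.0000
ω = 0 → v = (Δx·cos θ + Δy·sin θ)/dt = 1.0000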